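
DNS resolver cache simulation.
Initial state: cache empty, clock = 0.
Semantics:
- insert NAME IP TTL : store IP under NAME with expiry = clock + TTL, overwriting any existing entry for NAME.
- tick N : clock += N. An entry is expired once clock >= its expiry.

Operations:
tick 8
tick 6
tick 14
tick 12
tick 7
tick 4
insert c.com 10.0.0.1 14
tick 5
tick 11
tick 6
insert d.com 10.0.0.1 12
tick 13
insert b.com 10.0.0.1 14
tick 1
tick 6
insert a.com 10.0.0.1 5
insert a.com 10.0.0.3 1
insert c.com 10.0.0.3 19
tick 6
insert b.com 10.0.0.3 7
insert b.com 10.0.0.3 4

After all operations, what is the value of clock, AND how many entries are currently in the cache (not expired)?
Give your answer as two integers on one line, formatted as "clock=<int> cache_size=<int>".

Op 1: tick 8 -> clock=8.
Op 2: tick 6 -> clock=14.
Op 3: tick 14 -> clock=28.
Op 4: tick 12 -> clock=40.
Op 5: tick 7 -> clock=47.
Op 6: tick 4 -> clock=51.
Op 7: insert c.com -> 10.0.0.1 (expiry=51+14=65). clock=51
Op 8: tick 5 -> clock=56.
Op 9: tick 11 -> clock=67. purged={c.com}
Op 10: tick 6 -> clock=73.
Op 11: insert d.com -> 10.0.0.1 (expiry=73+12=85). clock=73
Op 12: tick 13 -> clock=86. purged={d.com}
Op 13: insert b.com -> 10.0.0.1 (expiry=86+14=100). clock=86
Op 14: tick 1 -> clock=87.
Op 15: tick 6 -> clock=93.
Op 16: insert a.com -> 10.0.0.1 (expiry=93+5=98). clock=93
Op 17: insert a.com -> 10.0.0.3 (expiry=93+1=94). clock=93
Op 18: insert c.com -> 10.0.0.3 (expiry=93+19=112). clock=93
Op 19: tick 6 -> clock=99. purged={a.com}
Op 20: insert b.com -> 10.0.0.3 (expiry=99+7=106). clock=99
Op 21: insert b.com -> 10.0.0.3 (expiry=99+4=103). clock=99
Final clock = 99
Final cache (unexpired): {b.com,c.com} -> size=2

Answer: clock=99 cache_size=2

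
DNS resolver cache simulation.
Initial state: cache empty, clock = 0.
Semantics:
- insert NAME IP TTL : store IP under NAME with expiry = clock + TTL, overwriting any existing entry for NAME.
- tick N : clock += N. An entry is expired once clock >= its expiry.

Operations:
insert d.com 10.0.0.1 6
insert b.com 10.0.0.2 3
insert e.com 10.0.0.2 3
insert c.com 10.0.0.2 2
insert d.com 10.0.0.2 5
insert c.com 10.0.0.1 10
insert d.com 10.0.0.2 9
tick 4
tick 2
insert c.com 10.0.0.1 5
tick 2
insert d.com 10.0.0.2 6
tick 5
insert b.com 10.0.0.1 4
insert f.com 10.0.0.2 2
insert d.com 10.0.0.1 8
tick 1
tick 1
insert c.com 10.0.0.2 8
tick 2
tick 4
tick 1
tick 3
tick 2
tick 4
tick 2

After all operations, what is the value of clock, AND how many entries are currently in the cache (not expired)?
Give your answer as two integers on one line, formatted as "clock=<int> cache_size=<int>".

Answer: clock=33 cache_size=0

Derivation:
Op 1: insert d.com -> 10.0.0.1 (expiry=0+6=6). clock=0
Op 2: insert b.com -> 10.0.0.2 (expiry=0+3=3). clock=0
Op 3: insert e.com -> 10.0.0.2 (expiry=0+3=3). clock=0
Op 4: insert c.com -> 10.0.0.2 (expiry=0+2=2). clock=0
Op 5: insert d.com -> 10.0.0.2 (expiry=0+5=5). clock=0
Op 6: insert c.com -> 10.0.0.1 (expiry=0+10=10). clock=0
Op 7: insert d.com -> 10.0.0.2 (expiry=0+9=9). clock=0
Op 8: tick 4 -> clock=4. purged={b.com,e.com}
Op 9: tick 2 -> clock=6.
Op 10: insert c.com -> 10.0.0.1 (expiry=6+5=11). clock=6
Op 11: tick 2 -> clock=8.
Op 12: insert d.com -> 10.0.0.2 (expiry=8+6=14). clock=8
Op 13: tick 5 -> clock=13. purged={c.com}
Op 14: insert b.com -> 10.0.0.1 (expiry=13+4=17). clock=13
Op 15: insert f.com -> 10.0.0.2 (expiry=13+2=15). clock=13
Op 16: insert d.com -> 10.0.0.1 (expiry=13+8=21). clock=13
Op 17: tick 1 -> clock=14.
Op 18: tick 1 -> clock=15. purged={f.com}
Op 19: insert c.com -> 10.0.0.2 (expiry=15+8=23). clock=15
Op 20: tick 2 -> clock=17. purged={b.com}
Op 21: tick 4 -> clock=21. purged={d.com}
Op 22: tick 1 -> clock=22.
Op 23: tick 3 -> clock=25. purged={c.com}
Op 24: tick 2 -> clock=27.
Op 25: tick 4 -> clock=31.
Op 26: tick 2 -> clock=33.
Final clock = 33
Final cache (unexpired): {} -> size=0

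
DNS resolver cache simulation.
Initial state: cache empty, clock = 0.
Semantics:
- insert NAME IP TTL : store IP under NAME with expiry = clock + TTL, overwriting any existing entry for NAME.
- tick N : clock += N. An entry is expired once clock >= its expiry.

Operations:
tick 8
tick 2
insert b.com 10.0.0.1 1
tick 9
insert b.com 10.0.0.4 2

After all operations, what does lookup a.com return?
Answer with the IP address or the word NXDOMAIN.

Answer: NXDOMAIN

Derivation:
Op 1: tick 8 -> clock=8.
Op 2: tick 2 -> clock=10.
Op 3: insert b.com -> 10.0.0.1 (expiry=10+1=11). clock=10
Op 4: tick 9 -> clock=19. purged={b.com}
Op 5: insert b.com -> 10.0.0.4 (expiry=19+2=21). clock=19
lookup a.com: not in cache (expired or never inserted)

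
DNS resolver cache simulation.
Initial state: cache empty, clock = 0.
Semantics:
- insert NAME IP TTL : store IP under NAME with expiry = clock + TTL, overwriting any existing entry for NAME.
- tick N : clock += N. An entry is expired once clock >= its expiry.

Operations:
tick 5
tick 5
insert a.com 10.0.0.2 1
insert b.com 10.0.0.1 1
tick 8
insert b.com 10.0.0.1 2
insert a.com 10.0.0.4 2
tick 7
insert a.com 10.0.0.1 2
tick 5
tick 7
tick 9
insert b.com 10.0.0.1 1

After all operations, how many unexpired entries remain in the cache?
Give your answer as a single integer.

Op 1: tick 5 -> clock=5.
Op 2: tick 5 -> clock=10.
Op 3: insert a.com -> 10.0.0.2 (expiry=10+1=11). clock=10
Op 4: insert b.com -> 10.0.0.1 (expiry=10+1=11). clock=10
Op 5: tick 8 -> clock=18. purged={a.com,b.com}
Op 6: insert b.com -> 10.0.0.1 (expiry=18+2=20). clock=18
Op 7: insert a.com -> 10.0.0.4 (expiry=18+2=20). clock=18
Op 8: tick 7 -> clock=25. purged={a.com,b.com}
Op 9: insert a.com -> 10.0.0.1 (expiry=25+2=27). clock=25
Op 10: tick 5 -> clock=30. purged={a.com}
Op 11: tick 7 -> clock=37.
Op 12: tick 9 -> clock=46.
Op 13: insert b.com -> 10.0.0.1 (expiry=46+1=47). clock=46
Final cache (unexpired): {b.com} -> size=1

Answer: 1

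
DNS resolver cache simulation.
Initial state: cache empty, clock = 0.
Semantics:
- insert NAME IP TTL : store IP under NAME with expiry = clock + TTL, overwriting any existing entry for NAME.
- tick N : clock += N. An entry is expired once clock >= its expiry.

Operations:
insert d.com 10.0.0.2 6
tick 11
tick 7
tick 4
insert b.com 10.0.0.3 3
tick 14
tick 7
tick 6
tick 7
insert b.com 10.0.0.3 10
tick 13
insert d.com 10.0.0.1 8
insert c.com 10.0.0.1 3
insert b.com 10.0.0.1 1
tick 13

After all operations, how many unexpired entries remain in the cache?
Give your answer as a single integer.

Answer: 0

Derivation:
Op 1: insert d.com -> 10.0.0.2 (expiry=0+6=6). clock=0
Op 2: tick 11 -> clock=11. purged={d.com}
Op 3: tick 7 -> clock=18.
Op 4: tick 4 -> clock=22.
Op 5: insert b.com -> 10.0.0.3 (expiry=22+3=25). clock=22
Op 6: tick 14 -> clock=36. purged={b.com}
Op 7: tick 7 -> clock=43.
Op 8: tick 6 -> clock=49.
Op 9: tick 7 -> clock=56.
Op 10: insert b.com -> 10.0.0.3 (expiry=56+10=66). clock=56
Op 11: tick 13 -> clock=69. purged={b.com}
Op 12: insert d.com -> 10.0.0.1 (expiry=69+8=77). clock=69
Op 13: insert c.com -> 10.0.0.1 (expiry=69+3=72). clock=69
Op 14: insert b.com -> 10.0.0.1 (expiry=69+1=70). clock=69
Op 15: tick 13 -> clock=82. purged={b.com,c.com,d.com}
Final cache (unexpired): {} -> size=0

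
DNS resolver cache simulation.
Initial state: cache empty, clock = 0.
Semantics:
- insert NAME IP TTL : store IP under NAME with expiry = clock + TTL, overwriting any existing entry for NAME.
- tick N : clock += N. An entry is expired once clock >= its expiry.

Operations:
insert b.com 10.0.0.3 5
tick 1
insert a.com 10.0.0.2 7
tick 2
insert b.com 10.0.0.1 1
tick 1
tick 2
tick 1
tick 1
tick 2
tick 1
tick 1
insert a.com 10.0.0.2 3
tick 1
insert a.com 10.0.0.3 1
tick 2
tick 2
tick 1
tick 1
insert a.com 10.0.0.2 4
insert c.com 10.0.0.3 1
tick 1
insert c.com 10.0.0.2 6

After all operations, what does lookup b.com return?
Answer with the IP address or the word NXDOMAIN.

Answer: NXDOMAIN

Derivation:
Op 1: insert b.com -> 10.0.0.3 (expiry=0+5=5). clock=0
Op 2: tick 1 -> clock=1.
Op 3: insert a.com -> 10.0.0.2 (expiry=1+7=8). clock=1
Op 4: tick 2 -> clock=3.
Op 5: insert b.com -> 10.0.0.1 (expiry=3+1=4). clock=3
Op 6: tick 1 -> clock=4. purged={b.com}
Op 7: tick 2 -> clock=6.
Op 8: tick 1 -> clock=7.
Op 9: tick 1 -> clock=8. purged={a.com}
Op 10: tick 2 -> clock=10.
Op 11: tick 1 -> clock=11.
Op 12: tick 1 -> clock=12.
Op 13: insert a.com -> 10.0.0.2 (expiry=12+3=15). clock=12
Op 14: tick 1 -> clock=13.
Op 15: insert a.com -> 10.0.0.3 (expiry=13+1=14). clock=13
Op 16: tick 2 -> clock=15. purged={a.com}
Op 17: tick 2 -> clock=17.
Op 18: tick 1 -> clock=18.
Op 19: tick 1 -> clock=19.
Op 20: insert a.com -> 10.0.0.2 (expiry=19+4=23). clock=19
Op 21: insert c.com -> 10.0.0.3 (expiry=19+1=20). clock=19
Op 22: tick 1 -> clock=20. purged={c.com}
Op 23: insert c.com -> 10.0.0.2 (expiry=20+6=26). clock=20
lookup b.com: not in cache (expired or never inserted)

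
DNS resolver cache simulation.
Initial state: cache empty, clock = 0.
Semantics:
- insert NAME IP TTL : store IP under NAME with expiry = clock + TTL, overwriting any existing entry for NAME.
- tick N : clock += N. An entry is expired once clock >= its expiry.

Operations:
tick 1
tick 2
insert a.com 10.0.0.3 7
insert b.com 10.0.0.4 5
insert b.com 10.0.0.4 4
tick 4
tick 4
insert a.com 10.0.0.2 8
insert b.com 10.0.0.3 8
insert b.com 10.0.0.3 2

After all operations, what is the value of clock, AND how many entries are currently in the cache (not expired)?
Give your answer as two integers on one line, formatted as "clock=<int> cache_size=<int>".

Answer: clock=11 cache_size=2

Derivation:
Op 1: tick 1 -> clock=1.
Op 2: tick 2 -> clock=3.
Op 3: insert a.com -> 10.0.0.3 (expiry=3+7=10). clock=3
Op 4: insert b.com -> 10.0.0.4 (expiry=3+5=8). clock=3
Op 5: insert b.com -> 10.0.0.4 (expiry=3+4=7). clock=3
Op 6: tick 4 -> clock=7. purged={b.com}
Op 7: tick 4 -> clock=11. purged={a.com}
Op 8: insert a.com -> 10.0.0.2 (expiry=11+8=19). clock=11
Op 9: insert b.com -> 10.0.0.3 (expiry=11+8=19). clock=11
Op 10: insert b.com -> 10.0.0.3 (expiry=11+2=13). clock=11
Final clock = 11
Final cache (unexpired): {a.com,b.com} -> size=2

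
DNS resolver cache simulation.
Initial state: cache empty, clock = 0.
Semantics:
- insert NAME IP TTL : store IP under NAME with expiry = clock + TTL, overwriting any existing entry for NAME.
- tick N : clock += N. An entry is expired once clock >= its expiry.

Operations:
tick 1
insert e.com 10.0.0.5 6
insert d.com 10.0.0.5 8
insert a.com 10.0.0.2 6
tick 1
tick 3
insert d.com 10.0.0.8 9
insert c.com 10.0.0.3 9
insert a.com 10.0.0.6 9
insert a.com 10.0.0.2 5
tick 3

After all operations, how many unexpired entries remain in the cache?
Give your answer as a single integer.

Op 1: tick 1 -> clock=1.
Op 2: insert e.com -> 10.0.0.5 (expiry=1+6=7). clock=1
Op 3: insert d.com -> 10.0.0.5 (expiry=1+8=9). clock=1
Op 4: insert a.com -> 10.0.0.2 (expiry=1+6=7). clock=1
Op 5: tick 1 -> clock=2.
Op 6: tick 3 -> clock=5.
Op 7: insert d.com -> 10.0.0.8 (expiry=5+9=14). clock=5
Op 8: insert c.com -> 10.0.0.3 (expiry=5+9=14). clock=5
Op 9: insert a.com -> 10.0.0.6 (expiry=5+9=14). clock=5
Op 10: insert a.com -> 10.0.0.2 (expiry=5+5=10). clock=5
Op 11: tick 3 -> clock=8. purged={e.com}
Final cache (unexpired): {a.com,c.com,d.com} -> size=3

Answer: 3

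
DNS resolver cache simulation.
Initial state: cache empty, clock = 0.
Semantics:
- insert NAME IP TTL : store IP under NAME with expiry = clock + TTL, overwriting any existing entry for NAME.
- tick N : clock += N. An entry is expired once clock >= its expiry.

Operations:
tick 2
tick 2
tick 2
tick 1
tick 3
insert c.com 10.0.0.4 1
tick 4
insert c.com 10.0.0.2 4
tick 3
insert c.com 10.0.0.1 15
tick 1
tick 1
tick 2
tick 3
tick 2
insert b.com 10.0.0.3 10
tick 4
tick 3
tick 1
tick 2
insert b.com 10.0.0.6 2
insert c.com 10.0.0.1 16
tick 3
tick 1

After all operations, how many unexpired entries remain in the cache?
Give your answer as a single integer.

Answer: 1

Derivation:
Op 1: tick 2 -> clock=2.
Op 2: tick 2 -> clock=4.
Op 3: tick 2 -> clock=6.
Op 4: tick 1 -> clock=7.
Op 5: tick 3 -> clock=10.
Op 6: insert c.com -> 10.0.0.4 (expiry=10+1=11). clock=10
Op 7: tick 4 -> clock=14. purged={c.com}
Op 8: insert c.com -> 10.0.0.2 (expiry=14+4=18). clock=14
Op 9: tick 3 -> clock=17.
Op 10: insert c.com -> 10.0.0.1 (expiry=17+15=32). clock=17
Op 11: tick 1 -> clock=18.
Op 12: tick 1 -> clock=19.
Op 13: tick 2 -> clock=21.
Op 14: tick 3 -> clock=24.
Op 15: tick 2 -> clock=26.
Op 16: insert b.com -> 10.0.0.3 (expiry=26+10=36). clock=26
Op 17: tick 4 -> clock=30.
Op 18: tick 3 -> clock=33. purged={c.com}
Op 19: tick 1 -> clock=34.
Op 20: tick 2 -> clock=36. purged={b.com}
Op 21: insert b.com -> 10.0.0.6 (expiry=36+2=38). clock=36
Op 22: insert c.com -> 10.0.0.1 (expiry=36+16=52). clock=36
Op 23: tick 3 -> clock=39. purged={b.com}
Op 24: tick 1 -> clock=40.
Final cache (unexpired): {c.com} -> size=1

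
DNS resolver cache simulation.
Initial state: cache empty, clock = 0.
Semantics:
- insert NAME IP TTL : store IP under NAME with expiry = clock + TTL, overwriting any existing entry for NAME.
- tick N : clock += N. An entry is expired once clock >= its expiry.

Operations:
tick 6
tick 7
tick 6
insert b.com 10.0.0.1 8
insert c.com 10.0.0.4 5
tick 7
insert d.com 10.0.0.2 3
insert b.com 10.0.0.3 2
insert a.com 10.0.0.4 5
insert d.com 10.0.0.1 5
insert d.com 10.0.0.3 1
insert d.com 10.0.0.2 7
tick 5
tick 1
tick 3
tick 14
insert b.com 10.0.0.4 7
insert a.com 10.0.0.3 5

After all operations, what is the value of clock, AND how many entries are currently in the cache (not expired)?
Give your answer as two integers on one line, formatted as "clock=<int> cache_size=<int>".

Answer: clock=49 cache_size=2

Derivation:
Op 1: tick 6 -> clock=6.
Op 2: tick 7 -> clock=13.
Op 3: tick 6 -> clock=19.
Op 4: insert b.com -> 10.0.0.1 (expiry=19+8=27). clock=19
Op 5: insert c.com -> 10.0.0.4 (expiry=19+5=24). clock=19
Op 6: tick 7 -> clock=26. purged={c.com}
Op 7: insert d.com -> 10.0.0.2 (expiry=26+3=29). clock=26
Op 8: insert b.com -> 10.0.0.3 (expiry=26+2=28). clock=26
Op 9: insert a.com -> 10.0.0.4 (expiry=26+5=31). clock=26
Op 10: insert d.com -> 10.0.0.1 (expiry=26+5=31). clock=26
Op 11: insert d.com -> 10.0.0.3 (expiry=26+1=27). clock=26
Op 12: insert d.com -> 10.0.0.2 (expiry=26+7=33). clock=26
Op 13: tick 5 -> clock=31. purged={a.com,b.com}
Op 14: tick 1 -> clock=32.
Op 15: tick 3 -> clock=35. purged={d.com}
Op 16: tick 14 -> clock=49.
Op 17: insert b.com -> 10.0.0.4 (expiry=49+7=56). clock=49
Op 18: insert a.com -> 10.0.0.3 (expiry=49+5=54). clock=49
Final clock = 49
Final cache (unexpired): {a.com,b.com} -> size=2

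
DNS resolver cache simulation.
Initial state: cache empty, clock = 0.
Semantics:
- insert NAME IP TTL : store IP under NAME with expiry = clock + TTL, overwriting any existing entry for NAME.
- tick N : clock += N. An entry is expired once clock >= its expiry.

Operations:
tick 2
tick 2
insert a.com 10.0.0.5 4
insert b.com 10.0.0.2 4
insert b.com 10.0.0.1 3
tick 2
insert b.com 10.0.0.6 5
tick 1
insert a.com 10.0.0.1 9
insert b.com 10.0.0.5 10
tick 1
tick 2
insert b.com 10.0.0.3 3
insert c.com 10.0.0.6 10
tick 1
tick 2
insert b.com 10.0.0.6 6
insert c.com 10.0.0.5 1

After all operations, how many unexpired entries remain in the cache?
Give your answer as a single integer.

Op 1: tick 2 -> clock=2.
Op 2: tick 2 -> clock=4.
Op 3: insert a.com -> 10.0.0.5 (expiry=4+4=8). clock=4
Op 4: insert b.com -> 10.0.0.2 (expiry=4+4=8). clock=4
Op 5: insert b.com -> 10.0.0.1 (expiry=4+3=7). clock=4
Op 6: tick 2 -> clock=6.
Op 7: insert b.com -> 10.0.0.6 (expiry=6+5=11). clock=6
Op 8: tick 1 -> clock=7.
Op 9: insert a.com -> 10.0.0.1 (expiry=7+9=16). clock=7
Op 10: insert b.com -> 10.0.0.5 (expiry=7+10=17). clock=7
Op 11: tick 1 -> clock=8.
Op 12: tick 2 -> clock=10.
Op 13: insert b.com -> 10.0.0.3 (expiry=10+3=13). clock=10
Op 14: insert c.com -> 10.0.0.6 (expiry=10+10=20). clock=10
Op 15: tick 1 -> clock=11.
Op 16: tick 2 -> clock=13. purged={b.com}
Op 17: insert b.com -> 10.0.0.6 (expiry=13+6=19). clock=13
Op 18: insert c.com -> 10.0.0.5 (expiry=13+1=14). clock=13
Final cache (unexpired): {a.com,b.com,c.com} -> size=3

Answer: 3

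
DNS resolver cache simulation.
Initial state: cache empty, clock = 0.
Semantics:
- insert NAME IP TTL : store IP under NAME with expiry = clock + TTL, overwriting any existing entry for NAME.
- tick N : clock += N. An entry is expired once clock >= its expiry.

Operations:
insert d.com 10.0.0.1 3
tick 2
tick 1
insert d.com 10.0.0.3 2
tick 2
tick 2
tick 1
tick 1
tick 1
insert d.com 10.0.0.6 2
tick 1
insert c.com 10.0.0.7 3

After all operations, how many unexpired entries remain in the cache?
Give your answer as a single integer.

Op 1: insert d.com -> 10.0.0.1 (expiry=0+3=3). clock=0
Op 2: tick 2 -> clock=2.
Op 3: tick 1 -> clock=3. purged={d.com}
Op 4: insert d.com -> 10.0.0.3 (expiry=3+2=5). clock=3
Op 5: tick 2 -> clock=5. purged={d.com}
Op 6: tick 2 -> clock=7.
Op 7: tick 1 -> clock=8.
Op 8: tick 1 -> clock=9.
Op 9: tick 1 -> clock=10.
Op 10: insert d.com -> 10.0.0.6 (expiry=10+2=12). clock=10
Op 11: tick 1 -> clock=11.
Op 12: insert c.com -> 10.0.0.7 (expiry=11+3=14). clock=11
Final cache (unexpired): {c.com,d.com} -> size=2

Answer: 2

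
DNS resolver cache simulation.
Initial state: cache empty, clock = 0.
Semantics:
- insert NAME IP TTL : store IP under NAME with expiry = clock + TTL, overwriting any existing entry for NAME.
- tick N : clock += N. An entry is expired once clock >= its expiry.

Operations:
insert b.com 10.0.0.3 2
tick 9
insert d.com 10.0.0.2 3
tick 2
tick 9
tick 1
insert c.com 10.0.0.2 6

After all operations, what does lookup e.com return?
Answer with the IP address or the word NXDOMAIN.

Op 1: insert b.com -> 10.0.0.3 (expiry=0+2=2). clock=0
Op 2: tick 9 -> clock=9. purged={b.com}
Op 3: insert d.com -> 10.0.0.2 (expiry=9+3=12). clock=9
Op 4: tick 2 -> clock=11.
Op 5: tick 9 -> clock=20. purged={d.com}
Op 6: tick 1 -> clock=21.
Op 7: insert c.com -> 10.0.0.2 (expiry=21+6=27). clock=21
lookup e.com: not in cache (expired or never inserted)

Answer: NXDOMAIN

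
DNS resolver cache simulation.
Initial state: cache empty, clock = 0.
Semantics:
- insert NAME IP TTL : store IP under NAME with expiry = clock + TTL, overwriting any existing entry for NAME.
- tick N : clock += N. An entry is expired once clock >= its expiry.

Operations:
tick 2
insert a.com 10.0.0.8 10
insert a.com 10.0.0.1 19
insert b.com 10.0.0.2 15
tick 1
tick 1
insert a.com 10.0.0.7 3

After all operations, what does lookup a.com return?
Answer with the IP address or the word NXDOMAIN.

Op 1: tick 2 -> clock=2.
Op 2: insert a.com -> 10.0.0.8 (expiry=2+10=12). clock=2
Op 3: insert a.com -> 10.0.0.1 (expiry=2+19=21). clock=2
Op 4: insert b.com -> 10.0.0.2 (expiry=2+15=17). clock=2
Op 5: tick 1 -> clock=3.
Op 6: tick 1 -> clock=4.
Op 7: insert a.com -> 10.0.0.7 (expiry=4+3=7). clock=4
lookup a.com: present, ip=10.0.0.7 expiry=7 > clock=4

Answer: 10.0.0.7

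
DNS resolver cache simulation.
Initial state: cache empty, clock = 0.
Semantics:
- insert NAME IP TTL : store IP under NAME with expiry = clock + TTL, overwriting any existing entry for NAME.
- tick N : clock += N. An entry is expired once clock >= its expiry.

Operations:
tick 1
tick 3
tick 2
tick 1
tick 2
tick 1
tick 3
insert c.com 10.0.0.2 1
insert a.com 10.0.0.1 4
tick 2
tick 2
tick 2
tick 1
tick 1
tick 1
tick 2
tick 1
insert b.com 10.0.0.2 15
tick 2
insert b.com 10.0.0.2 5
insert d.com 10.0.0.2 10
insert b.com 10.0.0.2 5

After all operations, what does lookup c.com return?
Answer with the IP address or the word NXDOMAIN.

Answer: NXDOMAIN

Derivation:
Op 1: tick 1 -> clock=1.
Op 2: tick 3 -> clock=4.
Op 3: tick 2 -> clock=6.
Op 4: tick 1 -> clock=7.
Op 5: tick 2 -> clock=9.
Op 6: tick 1 -> clock=10.
Op 7: tick 3 -> clock=13.
Op 8: insert c.com -> 10.0.0.2 (expiry=13+1=14). clock=13
Op 9: insert a.com -> 10.0.0.1 (expiry=13+4=17). clock=13
Op 10: tick 2 -> clock=15. purged={c.com}
Op 11: tick 2 -> clock=17. purged={a.com}
Op 12: tick 2 -> clock=19.
Op 13: tick 1 -> clock=20.
Op 14: tick 1 -> clock=21.
Op 15: tick 1 -> clock=22.
Op 16: tick 2 -> clock=24.
Op 17: tick 1 -> clock=25.
Op 18: insert b.com -> 10.0.0.2 (expiry=25+15=40). clock=25
Op 19: tick 2 -> clock=27.
Op 20: insert b.com -> 10.0.0.2 (expiry=27+5=32). clock=27
Op 21: insert d.com -> 10.0.0.2 (expiry=27+10=37). clock=27
Op 22: insert b.com -> 10.0.0.2 (expiry=27+5=32). clock=27
lookup c.com: not in cache (expired or never inserted)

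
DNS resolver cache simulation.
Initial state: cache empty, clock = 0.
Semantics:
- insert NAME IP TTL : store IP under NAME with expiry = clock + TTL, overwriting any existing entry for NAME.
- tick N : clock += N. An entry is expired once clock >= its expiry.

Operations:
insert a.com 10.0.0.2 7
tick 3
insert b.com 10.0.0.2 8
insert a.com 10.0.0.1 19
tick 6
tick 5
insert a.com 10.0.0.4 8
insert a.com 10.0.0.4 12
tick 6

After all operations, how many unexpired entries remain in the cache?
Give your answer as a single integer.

Op 1: insert a.com -> 10.0.0.2 (expiry=0+7=7). clock=0
Op 2: tick 3 -> clock=3.
Op 3: insert b.com -> 10.0.0.2 (expiry=3+8=11). clock=3
Op 4: insert a.com -> 10.0.0.1 (expiry=3+19=22). clock=3
Op 5: tick 6 -> clock=9.
Op 6: tick 5 -> clock=14. purged={b.com}
Op 7: insert a.com -> 10.0.0.4 (expiry=14+8=22). clock=14
Op 8: insert a.com -> 10.0.0.4 (expiry=14+12=26). clock=14
Op 9: tick 6 -> clock=20.
Final cache (unexpired): {a.com} -> size=1

Answer: 1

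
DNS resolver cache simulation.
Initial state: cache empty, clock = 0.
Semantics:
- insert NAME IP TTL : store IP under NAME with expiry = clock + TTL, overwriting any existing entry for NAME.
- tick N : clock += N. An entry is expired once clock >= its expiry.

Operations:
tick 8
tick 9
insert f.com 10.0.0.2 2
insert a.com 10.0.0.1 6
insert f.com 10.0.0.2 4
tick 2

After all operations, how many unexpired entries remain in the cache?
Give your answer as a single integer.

Op 1: tick 8 -> clock=8.
Op 2: tick 9 -> clock=17.
Op 3: insert f.com -> 10.0.0.2 (expiry=17+2=19). clock=17
Op 4: insert a.com -> 10.0.0.1 (expiry=17+6=23). clock=17
Op 5: insert f.com -> 10.0.0.2 (expiry=17+4=21). clock=17
Op 6: tick 2 -> clock=19.
Final cache (unexpired): {a.com,f.com} -> size=2

Answer: 2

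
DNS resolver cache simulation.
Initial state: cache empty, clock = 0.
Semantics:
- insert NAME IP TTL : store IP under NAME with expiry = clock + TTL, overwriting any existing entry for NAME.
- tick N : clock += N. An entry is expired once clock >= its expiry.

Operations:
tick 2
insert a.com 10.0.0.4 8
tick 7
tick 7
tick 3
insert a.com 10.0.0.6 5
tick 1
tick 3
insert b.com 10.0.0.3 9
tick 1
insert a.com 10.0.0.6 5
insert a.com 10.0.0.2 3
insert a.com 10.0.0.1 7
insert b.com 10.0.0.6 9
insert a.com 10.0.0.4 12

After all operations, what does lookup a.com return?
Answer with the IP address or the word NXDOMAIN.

Answer: 10.0.0.4

Derivation:
Op 1: tick 2 -> clock=2.
Op 2: insert a.com -> 10.0.0.4 (expiry=2+8=10). clock=2
Op 3: tick 7 -> clock=9.
Op 4: tick 7 -> clock=16. purged={a.com}
Op 5: tick 3 -> clock=19.
Op 6: insert a.com -> 10.0.0.6 (expiry=19+5=24). clock=19
Op 7: tick 1 -> clock=20.
Op 8: tick 3 -> clock=23.
Op 9: insert b.com -> 10.0.0.3 (expiry=23+9=32). clock=23
Op 10: tick 1 -> clock=24. purged={a.com}
Op 11: insert a.com -> 10.0.0.6 (expiry=24+5=29). clock=24
Op 12: insert a.com -> 10.0.0.2 (expiry=24+3=27). clock=24
Op 13: insert a.com -> 10.0.0.1 (expiry=24+7=31). clock=24
Op 14: insert b.com -> 10.0.0.6 (expiry=24+9=33). clock=24
Op 15: insert a.com -> 10.0.0.4 (expiry=24+12=36). clock=24
lookup a.com: present, ip=10.0.0.4 expiry=36 > clock=24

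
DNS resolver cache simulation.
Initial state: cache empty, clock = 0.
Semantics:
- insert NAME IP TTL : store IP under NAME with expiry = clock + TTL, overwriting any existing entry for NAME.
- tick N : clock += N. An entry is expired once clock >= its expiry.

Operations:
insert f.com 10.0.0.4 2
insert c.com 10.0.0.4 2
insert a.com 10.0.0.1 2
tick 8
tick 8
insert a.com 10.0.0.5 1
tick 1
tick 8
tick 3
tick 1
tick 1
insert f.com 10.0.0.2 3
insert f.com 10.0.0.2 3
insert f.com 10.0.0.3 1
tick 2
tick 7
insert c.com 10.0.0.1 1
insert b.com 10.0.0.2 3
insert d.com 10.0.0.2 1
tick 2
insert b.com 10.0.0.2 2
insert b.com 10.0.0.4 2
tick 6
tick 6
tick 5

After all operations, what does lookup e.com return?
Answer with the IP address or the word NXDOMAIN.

Answer: NXDOMAIN

Derivation:
Op 1: insert f.com -> 10.0.0.4 (expiry=0+2=2). clock=0
Op 2: insert c.com -> 10.0.0.4 (expiry=0+2=2). clock=0
Op 3: insert a.com -> 10.0.0.1 (expiry=0+2=2). clock=0
Op 4: tick 8 -> clock=8. purged={a.com,c.com,f.com}
Op 5: tick 8 -> clock=16.
Op 6: insert a.com -> 10.0.0.5 (expiry=16+1=17). clock=16
Op 7: tick 1 -> clock=17. purged={a.com}
Op 8: tick 8 -> clock=25.
Op 9: tick 3 -> clock=28.
Op 10: tick 1 -> clock=29.
Op 11: tick 1 -> clock=30.
Op 12: insert f.com -> 10.0.0.2 (expiry=30+3=33). clock=30
Op 13: insert f.com -> 10.0.0.2 (expiry=30+3=33). clock=30
Op 14: insert f.com -> 10.0.0.3 (expiry=30+1=31). clock=30
Op 15: tick 2 -> clock=32. purged={f.com}
Op 16: tick 7 -> clock=39.
Op 17: insert c.com -> 10.0.0.1 (expiry=39+1=40). clock=39
Op 18: insert b.com -> 10.0.0.2 (expiry=39+3=42). clock=39
Op 19: insert d.com -> 10.0.0.2 (expiry=39+1=40). clock=39
Op 20: tick 2 -> clock=41. purged={c.com,d.com}
Op 21: insert b.com -> 10.0.0.2 (expiry=41+2=43). clock=41
Op 22: insert b.com -> 10.0.0.4 (expiry=41+2=43). clock=41
Op 23: tick 6 -> clock=47. purged={b.com}
Op 24: tick 6 -> clock=53.
Op 25: tick 5 -> clock=58.
lookup e.com: not in cache (expired or never inserted)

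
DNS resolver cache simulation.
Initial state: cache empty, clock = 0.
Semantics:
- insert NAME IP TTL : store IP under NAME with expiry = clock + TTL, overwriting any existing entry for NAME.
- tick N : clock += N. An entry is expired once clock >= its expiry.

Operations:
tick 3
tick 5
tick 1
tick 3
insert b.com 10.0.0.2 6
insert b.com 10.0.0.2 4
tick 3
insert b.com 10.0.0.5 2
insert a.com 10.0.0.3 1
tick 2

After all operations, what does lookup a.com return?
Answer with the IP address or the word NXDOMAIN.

Op 1: tick 3 -> clock=3.
Op 2: tick 5 -> clock=8.
Op 3: tick 1 -> clock=9.
Op 4: tick 3 -> clock=12.
Op 5: insert b.com -> 10.0.0.2 (expiry=12+6=18). clock=12
Op 6: insert b.com -> 10.0.0.2 (expiry=12+4=16). clock=12
Op 7: tick 3 -> clock=15.
Op 8: insert b.com -> 10.0.0.5 (expiry=15+2=17). clock=15
Op 9: insert a.com -> 10.0.0.3 (expiry=15+1=16). clock=15
Op 10: tick 2 -> clock=17. purged={a.com,b.com}
lookup a.com: not in cache (expired or never inserted)

Answer: NXDOMAIN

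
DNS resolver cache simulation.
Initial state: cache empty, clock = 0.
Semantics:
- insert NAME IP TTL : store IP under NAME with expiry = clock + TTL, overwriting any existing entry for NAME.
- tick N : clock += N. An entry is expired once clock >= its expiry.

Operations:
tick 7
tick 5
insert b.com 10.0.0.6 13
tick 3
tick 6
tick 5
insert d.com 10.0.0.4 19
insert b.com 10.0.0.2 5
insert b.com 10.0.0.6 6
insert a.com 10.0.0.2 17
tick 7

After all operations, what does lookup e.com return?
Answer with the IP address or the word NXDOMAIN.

Answer: NXDOMAIN

Derivation:
Op 1: tick 7 -> clock=7.
Op 2: tick 5 -> clock=12.
Op 3: insert b.com -> 10.0.0.6 (expiry=12+13=25). clock=12
Op 4: tick 3 -> clock=15.
Op 5: tick 6 -> clock=21.
Op 6: tick 5 -> clock=26. purged={b.com}
Op 7: insert d.com -> 10.0.0.4 (expiry=26+19=45). clock=26
Op 8: insert b.com -> 10.0.0.2 (expiry=26+5=31). clock=26
Op 9: insert b.com -> 10.0.0.6 (expiry=26+6=32). clock=26
Op 10: insert a.com -> 10.0.0.2 (expiry=26+17=43). clock=26
Op 11: tick 7 -> clock=33. purged={b.com}
lookup e.com: not in cache (expired or never inserted)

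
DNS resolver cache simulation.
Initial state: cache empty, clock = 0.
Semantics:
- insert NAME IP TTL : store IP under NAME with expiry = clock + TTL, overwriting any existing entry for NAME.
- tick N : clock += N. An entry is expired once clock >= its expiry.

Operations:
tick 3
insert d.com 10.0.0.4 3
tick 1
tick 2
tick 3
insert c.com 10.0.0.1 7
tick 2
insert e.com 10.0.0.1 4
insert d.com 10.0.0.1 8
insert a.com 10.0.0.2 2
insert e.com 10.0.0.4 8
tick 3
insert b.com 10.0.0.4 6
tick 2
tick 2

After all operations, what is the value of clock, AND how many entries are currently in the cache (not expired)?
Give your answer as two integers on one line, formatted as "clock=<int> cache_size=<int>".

Answer: clock=18 cache_size=3

Derivation:
Op 1: tick 3 -> clock=3.
Op 2: insert d.com -> 10.0.0.4 (expiry=3+3=6). clock=3
Op 3: tick 1 -> clock=4.
Op 4: tick 2 -> clock=6. purged={d.com}
Op 5: tick 3 -> clock=9.
Op 6: insert c.com -> 10.0.0.1 (expiry=9+7=16). clock=9
Op 7: tick 2 -> clock=11.
Op 8: insert e.com -> 10.0.0.1 (expiry=11+4=15). clock=11
Op 9: insert d.com -> 10.0.0.1 (expiry=11+8=19). clock=11
Op 10: insert a.com -> 10.0.0.2 (expiry=11+2=13). clock=11
Op 11: insert e.com -> 10.0.0.4 (expiry=11+8=19). clock=11
Op 12: tick 3 -> clock=14. purged={a.com}
Op 13: insert b.com -> 10.0.0.4 (expiry=14+6=20). clock=14
Op 14: tick 2 -> clock=16. purged={c.com}
Op 15: tick 2 -> clock=18.
Final clock = 18
Final cache (unexpired): {b.com,d.com,e.com} -> size=3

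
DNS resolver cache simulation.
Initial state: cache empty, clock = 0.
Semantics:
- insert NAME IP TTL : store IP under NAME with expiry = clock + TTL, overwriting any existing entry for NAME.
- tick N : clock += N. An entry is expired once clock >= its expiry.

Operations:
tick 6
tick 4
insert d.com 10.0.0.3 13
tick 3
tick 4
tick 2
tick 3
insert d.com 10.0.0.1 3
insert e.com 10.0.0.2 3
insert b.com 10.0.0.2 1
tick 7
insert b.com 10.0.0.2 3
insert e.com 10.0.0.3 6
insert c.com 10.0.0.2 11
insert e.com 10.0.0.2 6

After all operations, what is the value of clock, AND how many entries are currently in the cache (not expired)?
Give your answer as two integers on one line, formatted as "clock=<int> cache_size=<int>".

Answer: clock=29 cache_size=3

Derivation:
Op 1: tick 6 -> clock=6.
Op 2: tick 4 -> clock=10.
Op 3: insert d.com -> 10.0.0.3 (expiry=10+13=23). clock=10
Op 4: tick 3 -> clock=13.
Op 5: tick 4 -> clock=17.
Op 6: tick 2 -> clock=19.
Op 7: tick 3 -> clock=22.
Op 8: insert d.com -> 10.0.0.1 (expiry=22+3=25). clock=22
Op 9: insert e.com -> 10.0.0.2 (expiry=22+3=25). clock=22
Op 10: insert b.com -> 10.0.0.2 (expiry=22+1=23). clock=22
Op 11: tick 7 -> clock=29. purged={b.com,d.com,e.com}
Op 12: insert b.com -> 10.0.0.2 (expiry=29+3=32). clock=29
Op 13: insert e.com -> 10.0.0.3 (expiry=29+6=35). clock=29
Op 14: insert c.com -> 10.0.0.2 (expiry=29+11=40). clock=29
Op 15: insert e.com -> 10.0.0.2 (expiry=29+6=35). clock=29
Final clock = 29
Final cache (unexpired): {b.com,c.com,e.com} -> size=3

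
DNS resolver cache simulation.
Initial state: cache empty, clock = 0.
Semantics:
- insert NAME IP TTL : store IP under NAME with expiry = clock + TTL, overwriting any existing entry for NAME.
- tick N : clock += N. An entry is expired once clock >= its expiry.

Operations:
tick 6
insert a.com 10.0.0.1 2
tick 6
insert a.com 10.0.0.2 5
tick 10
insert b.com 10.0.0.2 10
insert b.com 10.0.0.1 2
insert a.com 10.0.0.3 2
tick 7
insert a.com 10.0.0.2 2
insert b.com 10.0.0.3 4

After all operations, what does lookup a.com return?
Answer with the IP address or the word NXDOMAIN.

Op 1: tick 6 -> clock=6.
Op 2: insert a.com -> 10.0.0.1 (expiry=6+2=8). clock=6
Op 3: tick 6 -> clock=12. purged={a.com}
Op 4: insert a.com -> 10.0.0.2 (expiry=12+5=17). clock=12
Op 5: tick 10 -> clock=22. purged={a.com}
Op 6: insert b.com -> 10.0.0.2 (expiry=22+10=32). clock=22
Op 7: insert b.com -> 10.0.0.1 (expiry=22+2=24). clock=22
Op 8: insert a.com -> 10.0.0.3 (expiry=22+2=24). clock=22
Op 9: tick 7 -> clock=29. purged={a.com,b.com}
Op 10: insert a.com -> 10.0.0.2 (expiry=29+2=31). clock=29
Op 11: insert b.com -> 10.0.0.3 (expiry=29+4=33). clock=29
lookup a.com: present, ip=10.0.0.2 expiry=31 > clock=29

Answer: 10.0.0.2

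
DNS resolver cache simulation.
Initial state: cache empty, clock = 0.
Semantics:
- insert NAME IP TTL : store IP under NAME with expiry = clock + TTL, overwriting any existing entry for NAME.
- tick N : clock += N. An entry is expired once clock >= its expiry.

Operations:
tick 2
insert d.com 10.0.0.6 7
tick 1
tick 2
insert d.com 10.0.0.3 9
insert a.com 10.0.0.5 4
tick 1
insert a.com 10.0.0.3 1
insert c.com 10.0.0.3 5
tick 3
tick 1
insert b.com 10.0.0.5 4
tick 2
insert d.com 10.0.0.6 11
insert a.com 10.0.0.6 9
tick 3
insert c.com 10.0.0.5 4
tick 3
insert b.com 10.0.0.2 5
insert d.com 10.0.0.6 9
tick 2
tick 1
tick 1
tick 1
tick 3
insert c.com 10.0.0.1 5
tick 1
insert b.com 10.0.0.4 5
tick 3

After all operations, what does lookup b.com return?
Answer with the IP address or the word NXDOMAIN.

Op 1: tick 2 -> clock=2.
Op 2: insert d.com -> 10.0.0.6 (expiry=2+7=9). clock=2
Op 3: tick 1 -> clock=3.
Op 4: tick 2 -> clock=5.
Op 5: insert d.com -> 10.0.0.3 (expiry=5+9=14). clock=5
Op 6: insert a.com -> 10.0.0.5 (expiry=5+4=9). clock=5
Op 7: tick 1 -> clock=6.
Op 8: insert a.com -> 10.0.0.3 (expiry=6+1=7). clock=6
Op 9: insert c.com -> 10.0.0.3 (expiry=6+5=11). clock=6
Op 10: tick 3 -> clock=9. purged={a.com}
Op 11: tick 1 -> clock=10.
Op 12: insert b.com -> 10.0.0.5 (expiry=10+4=14). clock=10
Op 13: tick 2 -> clock=12. purged={c.com}
Op 14: insert d.com -> 10.0.0.6 (expiry=12+11=23). clock=12
Op 15: insert a.com -> 10.0.0.6 (expiry=12+9=21). clock=12
Op 16: tick 3 -> clock=15. purged={b.com}
Op 17: insert c.com -> 10.0.0.5 (expiry=15+4=19). clock=15
Op 18: tick 3 -> clock=18.
Op 19: insert b.com -> 10.0.0.2 (expiry=18+5=23). clock=18
Op 20: insert d.com -> 10.0.0.6 (expiry=18+9=27). clock=18
Op 21: tick 2 -> clock=20. purged={c.com}
Op 22: tick 1 -> clock=21. purged={a.com}
Op 23: tick 1 -> clock=22.
Op 24: tick 1 -> clock=23. purged={b.com}
Op 25: tick 3 -> clock=26.
Op 26: insert c.com -> 10.0.0.1 (expiry=26+5=31). clock=26
Op 27: tick 1 -> clock=27. purged={d.com}
Op 28: insert b.com -> 10.0.0.4 (expiry=27+5=32). clock=27
Op 29: tick 3 -> clock=30.
lookup b.com: present, ip=10.0.0.4 expiry=32 > clock=30

Answer: 10.0.0.4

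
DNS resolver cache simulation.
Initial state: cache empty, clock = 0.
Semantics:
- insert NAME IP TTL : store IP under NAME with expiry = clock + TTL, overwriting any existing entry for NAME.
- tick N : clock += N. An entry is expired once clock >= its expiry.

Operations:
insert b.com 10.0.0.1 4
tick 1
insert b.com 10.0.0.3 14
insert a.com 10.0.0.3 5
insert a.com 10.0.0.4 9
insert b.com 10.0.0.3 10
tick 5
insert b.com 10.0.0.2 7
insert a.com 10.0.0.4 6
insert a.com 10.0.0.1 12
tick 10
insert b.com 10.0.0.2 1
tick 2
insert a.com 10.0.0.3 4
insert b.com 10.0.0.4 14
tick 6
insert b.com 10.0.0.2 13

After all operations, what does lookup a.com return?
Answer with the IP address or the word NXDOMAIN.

Op 1: insert b.com -> 10.0.0.1 (expiry=0+4=4). clock=0
Op 2: tick 1 -> clock=1.
Op 3: insert b.com -> 10.0.0.3 (expiry=1+14=15). clock=1
Op 4: insert a.com -> 10.0.0.3 (expiry=1+5=6). clock=1
Op 5: insert a.com -> 10.0.0.4 (expiry=1+9=10). clock=1
Op 6: insert b.com -> 10.0.0.3 (expiry=1+10=11). clock=1
Op 7: tick 5 -> clock=6.
Op 8: insert b.com -> 10.0.0.2 (expiry=6+7=13). clock=6
Op 9: insert a.com -> 10.0.0.4 (expiry=6+6=12). clock=6
Op 10: insert a.com -> 10.0.0.1 (expiry=6+12=18). clock=6
Op 11: tick 10 -> clock=16. purged={b.com}
Op 12: insert b.com -> 10.0.0.2 (expiry=16+1=17). clock=16
Op 13: tick 2 -> clock=18. purged={a.com,b.com}
Op 14: insert a.com -> 10.0.0.3 (expiry=18+4=22). clock=18
Op 15: insert b.com -> 10.0.0.4 (expiry=18+14=32). clock=18
Op 16: tick 6 -> clock=24. purged={a.com}
Op 17: insert b.com -> 10.0.0.2 (expiry=24+13=37). clock=24
lookup a.com: not in cache (expired or never inserted)

Answer: NXDOMAIN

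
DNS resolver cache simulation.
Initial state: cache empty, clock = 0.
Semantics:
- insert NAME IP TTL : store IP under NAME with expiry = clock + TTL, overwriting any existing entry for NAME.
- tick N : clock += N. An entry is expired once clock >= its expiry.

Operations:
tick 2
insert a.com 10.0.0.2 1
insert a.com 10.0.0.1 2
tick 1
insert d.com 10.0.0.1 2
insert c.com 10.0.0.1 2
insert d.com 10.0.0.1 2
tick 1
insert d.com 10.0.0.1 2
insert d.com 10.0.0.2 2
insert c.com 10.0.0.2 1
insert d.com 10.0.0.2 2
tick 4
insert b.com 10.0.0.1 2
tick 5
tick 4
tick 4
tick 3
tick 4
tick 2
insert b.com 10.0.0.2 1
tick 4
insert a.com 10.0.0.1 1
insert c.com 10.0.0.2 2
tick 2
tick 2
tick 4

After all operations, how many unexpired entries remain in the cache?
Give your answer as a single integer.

Op 1: tick 2 -> clock=2.
Op 2: insert a.com -> 10.0.0.2 (expiry=2+1=3). clock=2
Op 3: insert a.com -> 10.0.0.1 (expiry=2+2=4). clock=2
Op 4: tick 1 -> clock=3.
Op 5: insert d.com -> 10.0.0.1 (expiry=3+2=5). clock=3
Op 6: insert c.com -> 10.0.0.1 (expiry=3+2=5). clock=3
Op 7: insert d.com -> 10.0.0.1 (expiry=3+2=5). clock=3
Op 8: tick 1 -> clock=4. purged={a.com}
Op 9: insert d.com -> 10.0.0.1 (expiry=4+2=6). clock=4
Op 10: insert d.com -> 10.0.0.2 (expiry=4+2=6). clock=4
Op 11: insert c.com -> 10.0.0.2 (expiry=4+1=5). clock=4
Op 12: insert d.com -> 10.0.0.2 (expiry=4+2=6). clock=4
Op 13: tick 4 -> clock=8. purged={c.com,d.com}
Op 14: insert b.com -> 10.0.0.1 (expiry=8+2=10). clock=8
Op 15: tick 5 -> clock=13. purged={b.com}
Op 16: tick 4 -> clock=17.
Op 17: tick 4 -> clock=21.
Op 18: tick 3 -> clock=24.
Op 19: tick 4 -> clock=28.
Op 20: tick 2 -> clock=30.
Op 21: insert b.com -> 10.0.0.2 (expiry=30+1=31). clock=30
Op 22: tick 4 -> clock=34. purged={b.com}
Op 23: insert a.com -> 10.0.0.1 (expiry=34+1=35). clock=34
Op 24: insert c.com -> 10.0.0.2 (expiry=34+2=36). clock=34
Op 25: tick 2 -> clock=36. purged={a.com,c.com}
Op 26: tick 2 -> clock=38.
Op 27: tick 4 -> clock=42.
Final cache (unexpired): {} -> size=0

Answer: 0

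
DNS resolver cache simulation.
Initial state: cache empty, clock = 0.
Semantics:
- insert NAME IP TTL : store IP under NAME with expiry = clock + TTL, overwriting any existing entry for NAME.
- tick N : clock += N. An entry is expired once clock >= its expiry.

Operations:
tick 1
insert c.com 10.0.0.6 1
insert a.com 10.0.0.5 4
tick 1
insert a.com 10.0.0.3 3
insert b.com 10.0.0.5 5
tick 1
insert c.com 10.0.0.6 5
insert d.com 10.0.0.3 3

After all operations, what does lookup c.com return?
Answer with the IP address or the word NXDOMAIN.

Op 1: tick 1 -> clock=1.
Op 2: insert c.com -> 10.0.0.6 (expiry=1+1=2). clock=1
Op 3: insert a.com -> 10.0.0.5 (expiry=1+4=5). clock=1
Op 4: tick 1 -> clock=2. purged={c.com}
Op 5: insert a.com -> 10.0.0.3 (expiry=2+3=5). clock=2
Op 6: insert b.com -> 10.0.0.5 (expiry=2+5=7). clock=2
Op 7: tick 1 -> clock=3.
Op 8: insert c.com -> 10.0.0.6 (expiry=3+5=8). clock=3
Op 9: insert d.com -> 10.0.0.3 (expiry=3+3=6). clock=3
lookup c.com: present, ip=10.0.0.6 expiry=8 > clock=3

Answer: 10.0.0.6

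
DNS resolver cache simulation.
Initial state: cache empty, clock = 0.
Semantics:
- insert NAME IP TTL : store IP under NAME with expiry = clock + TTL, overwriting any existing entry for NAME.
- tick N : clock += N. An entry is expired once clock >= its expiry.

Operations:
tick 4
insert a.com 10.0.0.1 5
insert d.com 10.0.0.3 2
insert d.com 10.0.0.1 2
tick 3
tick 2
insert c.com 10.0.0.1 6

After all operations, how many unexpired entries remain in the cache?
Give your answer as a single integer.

Answer: 1

Derivation:
Op 1: tick 4 -> clock=4.
Op 2: insert a.com -> 10.0.0.1 (expiry=4+5=9). clock=4
Op 3: insert d.com -> 10.0.0.3 (expiry=4+2=6). clock=4
Op 4: insert d.com -> 10.0.0.1 (expiry=4+2=6). clock=4
Op 5: tick 3 -> clock=7. purged={d.com}
Op 6: tick 2 -> clock=9. purged={a.com}
Op 7: insert c.com -> 10.0.0.1 (expiry=9+6=15). clock=9
Final cache (unexpired): {c.com} -> size=1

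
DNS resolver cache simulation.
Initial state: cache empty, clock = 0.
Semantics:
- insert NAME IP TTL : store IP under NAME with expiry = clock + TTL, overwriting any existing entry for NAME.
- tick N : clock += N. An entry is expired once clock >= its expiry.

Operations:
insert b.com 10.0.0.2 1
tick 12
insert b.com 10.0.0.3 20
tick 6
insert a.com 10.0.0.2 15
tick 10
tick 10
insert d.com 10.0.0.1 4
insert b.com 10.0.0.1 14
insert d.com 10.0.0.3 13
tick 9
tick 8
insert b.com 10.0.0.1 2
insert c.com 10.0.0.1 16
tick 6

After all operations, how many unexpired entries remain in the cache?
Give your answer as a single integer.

Op 1: insert b.com -> 10.0.0.2 (expiry=0+1=1). clock=0
Op 2: tick 12 -> clock=12. purged={b.com}
Op 3: insert b.com -> 10.0.0.3 (expiry=12+20=32). clock=12
Op 4: tick 6 -> clock=18.
Op 5: insert a.com -> 10.0.0.2 (expiry=18+15=33). clock=18
Op 6: tick 10 -> clock=28.
Op 7: tick 10 -> clock=38. purged={a.com,b.com}
Op 8: insert d.com -> 10.0.0.1 (expiry=38+4=42). clock=38
Op 9: insert b.com -> 10.0.0.1 (expiry=38+14=52). clock=38
Op 10: insert d.com -> 10.0.0.3 (expiry=38+13=51). clock=38
Op 11: tick 9 -> clock=47.
Op 12: tick 8 -> clock=55. purged={b.com,d.com}
Op 13: insert b.com -> 10.0.0.1 (expiry=55+2=57). clock=55
Op 14: insert c.com -> 10.0.0.1 (expiry=55+16=71). clock=55
Op 15: tick 6 -> clock=61. purged={b.com}
Final cache (unexpired): {c.com} -> size=1

Answer: 1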